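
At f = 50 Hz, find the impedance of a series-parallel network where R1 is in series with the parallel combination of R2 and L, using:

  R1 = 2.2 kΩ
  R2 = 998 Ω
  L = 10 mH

Step 1 — Angular frequency: ω = 2π·f = 2π·50 = 314.2 rad/s.
Step 2 — Component impedances:
  R1: Z = R = 2200 Ω
  R2: Z = R = 998 Ω
  L: Z = jωL = j·314.2·0.01 = 0 + j3.142 Ω
Step 3 — Parallel branch: R2 || L = 1/(1/R2 + 1/L) = 0.009889 + j3.142 Ω.
Step 4 — Series with R1: Z_total = R1 + (R2 || L) = 2200 + j3.142 Ω = 2200∠0.1° Ω.

Z = 2200 + j3.142 Ω = 2200∠0.1° Ω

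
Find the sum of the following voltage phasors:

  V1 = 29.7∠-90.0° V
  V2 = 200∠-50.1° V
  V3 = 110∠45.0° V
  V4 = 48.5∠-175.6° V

Step 1 — Convert each phasor to rectangular form:
  V1 = 29.7·(cos(-90.0°) + j·sin(-90.0°)) = 0 - j29.7 V
  V2 = 200·(cos(-50.1°) + j·sin(-50.1°)) = 128.3 - j153.4 V
  V3 = 110·(cos(45.0°) + j·sin(45.0°)) = 77.78 + j77.78 V
  V4 = 48.5·(cos(-175.6°) + j·sin(-175.6°)) = -48.36 - j3.721 V
Step 2 — Sum components: V_total = 157.7 - j109.1 V.
Step 3 — Convert to polar: |V_total| = 191.8 V, ∠V_total = -34.7°.

V_total = 191.8∠-34.7° V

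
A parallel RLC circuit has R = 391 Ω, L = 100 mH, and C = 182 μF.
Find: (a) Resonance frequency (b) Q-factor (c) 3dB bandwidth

Step 1 — Resonance: ω₀ = 1/√(LC) = 1/√(0.1·0.000182) = 234.4 rad/s.
Step 2 — f₀ = ω₀/(2π) = 37.31 Hz.
Step 3 — Parallel Q: Q = R/(ω₀L) = 391/(234.4·0.1) = 16.68.
Step 4 — Bandwidth: Δω = ω₀/Q = 14.05 rad/s; BW = Δω/(2π) = 2.237 Hz.

(a) f₀ = 37.31 Hz  (b) Q = 16.68  (c) BW = 2.237 Hz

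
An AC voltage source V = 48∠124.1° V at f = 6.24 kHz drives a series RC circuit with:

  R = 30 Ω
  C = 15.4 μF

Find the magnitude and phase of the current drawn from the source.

Step 1 — Angular frequency: ω = 2π·f = 2π·6240 = 3.921e+04 rad/s.
Step 2 — Component impedances:
  R: Z = R = 30 Ω
  C: Z = 1/(jωC) = -j/(ω·C) = 0 - j1.656 Ω
Step 3 — Series combination: Z_total = R + C = 30 - j1.656 Ω = 30.05∠-3.2° Ω.
Step 4 — Source phasor: V = 48∠124.1° V = -26.91 + j39.75 V.
Step 5 — Ohm's law: I = V / Z_total = (-26.91 + j39.75) / (30 - j1.656) = -0.9672 + j1.271 A.
Step 6 — Convert to polar: |I| = 1.598 A, ∠I = 127.3°.

I = 1.598∠127.3° A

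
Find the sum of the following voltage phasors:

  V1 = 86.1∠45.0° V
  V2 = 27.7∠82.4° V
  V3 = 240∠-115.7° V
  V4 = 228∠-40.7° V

Step 1 — Convert each phasor to rectangular form:
  V1 = 86.1·(cos(45.0°) + j·sin(45.0°)) = 60.88 + j60.88 V
  V2 = 27.7·(cos(82.4°) + j·sin(82.4°)) = 3.664 + j27.46 V
  V3 = 240·(cos(-115.7°) + j·sin(-115.7°)) = -104.1 - j216.3 V
  V4 = 228·(cos(-40.7°) + j·sin(-40.7°)) = 172.9 - j148.7 V
Step 2 — Sum components: V_total = 133.3 - j276.6 V.
Step 3 — Convert to polar: |V_total| = 307.1 V, ∠V_total = -64.3°.

V_total = 307.1∠-64.3° V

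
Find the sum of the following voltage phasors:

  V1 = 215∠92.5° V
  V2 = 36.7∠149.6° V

Step 1 — Convert each phasor to rectangular form:
  V1 = 215·(cos(92.5°) + j·sin(92.5°)) = -9.378 + j214.8 V
  V2 = 36.7·(cos(149.6°) + j·sin(149.6°)) = -31.65 + j18.57 V
Step 2 — Sum components: V_total = -41.03 + j233.4 V.
Step 3 — Convert to polar: |V_total| = 236.9 V, ∠V_total = 100.0°.

V_total = 236.9∠100.0° V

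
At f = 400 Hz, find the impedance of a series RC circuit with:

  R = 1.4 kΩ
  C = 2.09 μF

Step 1 — Angular frequency: ω = 2π·f = 2π·400 = 2513 rad/s.
Step 2 — Component impedances:
  R: Z = R = 1400 Ω
  C: Z = 1/(jωC) = -j/(ω·C) = 0 - j190.4 Ω
Step 3 — Series combination: Z_total = R + C = 1400 - j190.4 Ω = 1413∠-7.7° Ω.

Z = 1400 - j190.4 Ω = 1413∠-7.7° Ω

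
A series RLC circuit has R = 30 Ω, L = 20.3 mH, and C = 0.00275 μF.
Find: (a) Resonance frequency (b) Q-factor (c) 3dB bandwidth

Step 1 — Resonance condition Im(Z)=0 gives ω₀ = 1/√(LC).
Step 2 — ω₀ = 1/√(0.0203·2.75e-09) = 1.338e+05 rad/s.
Step 3 — f₀ = ω₀/(2π) = 2.13e+04 Hz.
Step 4 — Series Q: Q = ω₀L/R = 1.338e+05·0.0203/30 = 90.57.
Step 5 — 3dB bandwidth: Δω = ω₀/Q = 1478 rad/s; BW = Δω/(2π) = 235.2 Hz.

(a) f₀ = 2.13e+04 Hz  (b) Q = 90.57  (c) BW = 235.2 Hz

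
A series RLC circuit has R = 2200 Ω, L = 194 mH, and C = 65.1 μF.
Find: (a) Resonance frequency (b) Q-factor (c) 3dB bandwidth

Step 1 — Resonance: ω₀ = 1/√(LC) = 1/√(0.194·6.51e-05) = 281.4 rad/s.
Step 2 — f₀ = ω₀/(2π) = 44.78 Hz.
Step 3 — Series Q: Q = ω₀L/R = 281.4·0.194/2200 = 0.02481.
Step 4 — Bandwidth: Δω = ω₀/Q = 1.134e+04 rad/s; BW = Δω/(2π) = 1805 Hz.

(a) f₀ = 44.78 Hz  (b) Q = 0.02481  (c) BW = 1805 Hz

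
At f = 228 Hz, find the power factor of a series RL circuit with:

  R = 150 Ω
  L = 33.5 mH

Step 1 — Angular frequency: ω = 2π·f = 2π·228 = 1433 rad/s.
Step 2 — Component impedances:
  R: Z = R = 150 Ω
  L: Z = jωL = j·1433·0.0335 = 0 + j47.99 Ω
Step 3 — Series combination: Z_total = R + L = 150 + j47.99 Ω = 157.5∠17.7° Ω.
Step 4 — Power factor: PF = cos(φ) = Re(Z)/|Z| = 150/157.5 = 0.9524.
Step 5 — Type: Im(Z) = 47.99 ⇒ lagging (phase φ = 17.7°).

PF = 0.9524 (lagging, φ = 17.7°)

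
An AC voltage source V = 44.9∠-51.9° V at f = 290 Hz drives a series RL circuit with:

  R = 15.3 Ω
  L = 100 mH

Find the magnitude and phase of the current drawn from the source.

Step 1 — Angular frequency: ω = 2π·f = 2π·290 = 1822 rad/s.
Step 2 — Component impedances:
  R: Z = R = 15.3 Ω
  L: Z = jωL = j·1822·0.1 = 0 + j182.2 Ω
Step 3 — Series combination: Z_total = R + L = 15.3 + j182.2 Ω = 182.9∠85.2° Ω.
Step 4 — Source phasor: V = 44.9∠-51.9° V = 27.7 - j35.33 V.
Step 5 — Ohm's law: I = V / Z_total = (27.7 - j35.33) / (15.3 + j182.2) = -0.1799 - j0.1672 A.
Step 6 — Convert to polar: |I| = 0.2456 A, ∠I = -137.1°.

I = 0.2456∠-137.1° A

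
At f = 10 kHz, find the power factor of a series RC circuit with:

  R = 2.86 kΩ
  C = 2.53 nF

Step 1 — Angular frequency: ω = 2π·f = 2π·1e+04 = 6.283e+04 rad/s.
Step 2 — Component impedances:
  R: Z = R = 2860 Ω
  C: Z = 1/(jωC) = -j/(ω·C) = 0 - j6291 Ω
Step 3 — Series combination: Z_total = R + C = 2860 - j6291 Ω = 6910∠-65.6° Ω.
Step 4 — Power factor: PF = cos(φ) = Re(Z)/|Z| = 2860/6910 = 0.4139.
Step 5 — Type: Im(Z) = -6291 ⇒ leading (phase φ = -65.6°).

PF = 0.4139 (leading, φ = -65.6°)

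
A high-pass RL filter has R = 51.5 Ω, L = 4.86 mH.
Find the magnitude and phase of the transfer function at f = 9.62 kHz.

Step 1 — Angular frequency: ω = 2π·9620 = 6.044e+04 rad/s.
Step 2 — Transfer function: H(jω) = jωL/(R + jωL).
Step 3 — Numerator jωL = j·293.8; denominator R + jωL = 51.5 + j293.8.
Step 4 — H = 0.9702 + j0.1701.
Step 5 — Magnitude: |H| = 0.985 (-0.1 dB); phase: φ = 9.9°.

|H| = 0.985 (-0.1 dB), φ = 9.9°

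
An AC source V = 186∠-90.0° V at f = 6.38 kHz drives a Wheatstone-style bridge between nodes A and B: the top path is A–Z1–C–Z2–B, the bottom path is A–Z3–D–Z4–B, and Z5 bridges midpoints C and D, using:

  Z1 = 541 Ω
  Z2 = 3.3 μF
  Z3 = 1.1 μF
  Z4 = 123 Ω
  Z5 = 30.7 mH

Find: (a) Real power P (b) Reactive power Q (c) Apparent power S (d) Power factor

Step 1 — Angular frequency: ω = 2π·f = 2π·6380 = 4.009e+04 rad/s.
Step 2 — Component impedances:
  Z1: Z = R = 541 Ω
  Z2: Z = 1/(jωC) = -j/(ω·C) = 0 - j7.559 Ω
  Z3: Z = 1/(jωC) = -j/(ω·C) = 0 - j22.68 Ω
  Z4: Z = R = 123 Ω
  Z5: Z = jωL = j·4.009e+04·0.0307 = 0 + j1231 Ω
Step 3 — Bridge requires nodal analysis (the Z5 bridge couples midpoints C and D, so the two paths cannot be reduced to a simple series/parallel combination). Setting node B to ground and injecting 1 A at node A, the 3-node admittance system at A, C, D solves to V_A = Z_AB = 99.25 - j7.219 Ω = 99.51∠-4.2° Ω.
Step 4 — Source phasor: V = 186∠-90.0° V = 0 - j186 V.
Step 5 — Current: I = V / Z = 0.1356 - j1.864 A = 1.869∠-85.8° A.
Step 6 — Complex power: S = V·I* = 346.8 - j25.22 VA.
Step 7 — Real power: P = Re(S) = 346.8 W.
Step 8 — Reactive power: Q = Im(S) = -25.22 VAR.
Step 9 — Apparent power: |S| = 347.7 VA.
Step 10 — Power factor: PF = P/|S| = 0.9974 (leading).

(a) P = 346.8 W  (b) Q = -25.22 VAR  (c) S = 347.7 VA  (d) PF = 0.9974 (leading)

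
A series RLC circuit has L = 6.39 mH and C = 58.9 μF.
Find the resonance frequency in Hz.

Step 1 — Resonance condition Im(Z)=0 gives ω₀ = 1/√(LC).
Step 2 — ω₀ = 1/√(0.00639·5.89e-05) = 1630 rad/s.
Step 3 — f₀ = ω₀/(2π) = 259.4 Hz.

f₀ = 259.4 Hz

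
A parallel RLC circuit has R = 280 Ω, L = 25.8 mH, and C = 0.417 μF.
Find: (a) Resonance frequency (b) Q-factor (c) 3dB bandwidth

Step 1 — Resonance: ω₀ = 1/√(LC) = 1/√(0.0258·4.17e-07) = 9641 rad/s.
Step 2 — f₀ = ω₀/(2π) = 1534 Hz.
Step 3 — Parallel Q: Q = R/(ω₀L) = 280/(9641·0.0258) = 1.126.
Step 4 — Bandwidth: Δω = ω₀/Q = 8565 rad/s; BW = Δω/(2π) = 1363 Hz.

(a) f₀ = 1534 Hz  (b) Q = 1.126  (c) BW = 1363 Hz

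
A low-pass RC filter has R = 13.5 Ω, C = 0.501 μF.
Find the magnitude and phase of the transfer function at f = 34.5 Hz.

Step 1 — Angular frequency: ω = 2π·34.5 = 216.8 rad/s.
Step 2 — Transfer function: H(jω) = 1/(1 + jωRC).
Step 3 — Denominator: 1 + jωRC = 1 + j·216.8·13.5·5.01e-07 = 1 + j0.001466.
Step 4 — H = 1 - j0.001466.
Step 5 — Magnitude: |H| = 1 (-0.0 dB); phase: φ = -0.1°.

|H| = 1 (-0.0 dB), φ = -0.1°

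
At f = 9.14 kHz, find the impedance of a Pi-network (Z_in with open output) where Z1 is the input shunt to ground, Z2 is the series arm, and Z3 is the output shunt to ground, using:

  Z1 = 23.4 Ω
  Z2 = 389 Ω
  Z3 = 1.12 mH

Step 1 — Angular frequency: ω = 2π·f = 2π·9140 = 5.743e+04 rad/s.
Step 2 — Component impedances:
  Z1: Z = R = 23.4 Ω
  Z2: Z = R = 389 Ω
  Z3: Z = jωL = j·5.743e+04·0.00112 = 0 + j64.32 Ω
Step 3 — With open output, the series arm Z2 and the output shunt Z3 appear in series to ground: Z2 + Z3 = 389 + j64.32 Ω.
Step 4 — Parallel with input shunt Z1: Z_in = Z1 || (Z2 + Z3) = 22.1 + j0.2022 Ω = 22.1∠0.5° Ω.

Z = 22.1 + j0.2022 Ω = 22.1∠0.5° Ω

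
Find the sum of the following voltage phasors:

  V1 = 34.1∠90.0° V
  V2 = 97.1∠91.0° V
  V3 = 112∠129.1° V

Step 1 — Convert each phasor to rectangular form:
  V1 = 34.1·(cos(90.0°) + j·sin(90.0°)) = 0 + j34.1 V
  V2 = 97.1·(cos(91.0°) + j·sin(91.0°)) = -1.695 + j97.09 V
  V3 = 112·(cos(129.1°) + j·sin(129.1°)) = -70.64 + j86.92 V
Step 2 — Sum components: V_total = -72.33 + j218.1 V.
Step 3 — Convert to polar: |V_total| = 229.8 V, ∠V_total = 108.3°.

V_total = 229.8∠108.3° V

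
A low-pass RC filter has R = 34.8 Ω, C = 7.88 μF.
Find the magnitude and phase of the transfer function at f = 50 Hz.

Step 1 — Angular frequency: ω = 2π·50 = 314.2 rad/s.
Step 2 — Transfer function: H(jω) = 1/(1 + jωRC).
Step 3 — Denominator: 1 + jωRC = 1 + j·314.2·34.8·7.88e-06 = 1 + j0.08615.
Step 4 — H = 0.9926 - j0.08552.
Step 5 — Magnitude: |H| = 0.9963 (-0.0 dB); phase: φ = -4.9°.

|H| = 0.9963 (-0.0 dB), φ = -4.9°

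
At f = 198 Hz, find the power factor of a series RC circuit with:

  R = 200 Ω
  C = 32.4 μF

Step 1 — Angular frequency: ω = 2π·f = 2π·198 = 1244 rad/s.
Step 2 — Component impedances:
  R: Z = R = 200 Ω
  C: Z = 1/(jωC) = -j/(ω·C) = 0 - j24.81 Ω
Step 3 — Series combination: Z_total = R + C = 200 - j24.81 Ω = 201.5∠-7.1° Ω.
Step 4 — Power factor: PF = cos(φ) = Re(Z)/|Z| = 200/201.53 = 0.9924.
Step 5 — Type: Im(Z) = -24.81 ⇒ leading (phase φ = -7.1°).

PF = 0.9924 (leading, φ = -7.1°)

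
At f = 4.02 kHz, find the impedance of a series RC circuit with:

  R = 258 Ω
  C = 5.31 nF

Step 1 — Angular frequency: ω = 2π·f = 2π·4020 = 2.526e+04 rad/s.
Step 2 — Component impedances:
  R: Z = R = 258 Ω
  C: Z = 1/(jωC) = -j/(ω·C) = 0 - j7456 Ω
Step 3 — Series combination: Z_total = R + C = 258 - j7456 Ω = 7460∠-88.0° Ω.

Z = 258 - j7456 Ω = 7460∠-88.0° Ω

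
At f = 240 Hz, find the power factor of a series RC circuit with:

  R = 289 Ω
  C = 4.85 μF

Step 1 — Angular frequency: ω = 2π·f = 2π·240 = 1508 rad/s.
Step 2 — Component impedances:
  R: Z = R = 289 Ω
  C: Z = 1/(jωC) = -j/(ω·C) = 0 - j136.7 Ω
Step 3 — Series combination: Z_total = R + C = 289 - j136.7 Ω = 319.7∠-25.3° Ω.
Step 4 — Power factor: PF = cos(φ) = Re(Z)/|Z| = 289/319.71 = 0.9039.
Step 5 — Type: Im(Z) = -136.7 ⇒ leading (phase φ = -25.3°).

PF = 0.9039 (leading, φ = -25.3°)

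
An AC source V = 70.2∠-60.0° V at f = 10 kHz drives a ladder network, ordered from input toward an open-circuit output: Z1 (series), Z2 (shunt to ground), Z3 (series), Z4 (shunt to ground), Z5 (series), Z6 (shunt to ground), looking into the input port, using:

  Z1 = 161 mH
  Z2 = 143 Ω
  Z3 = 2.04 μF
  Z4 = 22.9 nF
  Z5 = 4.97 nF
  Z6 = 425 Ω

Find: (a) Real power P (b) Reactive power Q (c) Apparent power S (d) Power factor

Step 1 — Angular frequency: ω = 2π·f = 2π·1e+04 = 6.283e+04 rad/s.
Step 2 — Component impedances:
  Z1: Z = jωL = j·6.283e+04·0.161 = 0 + j1.012e+04 Ω
  Z2: Z = R = 143 Ω
  Z3: Z = 1/(jωC) = -j/(ω·C) = 0 - j7.802 Ω
  Z4: Z = 1/(jωC) = -j/(ω·C) = 0 - j695 Ω
  Z5: Z = 1/(jωC) = -j/(ω·C) = 0 - j3202 Ω
  Z6: Z = R = 425 Ω
Step 3 — Ladder network (open output): work backward from the far end, alternating series and parallel combinations. Z_in = 134.1 + j1.008e+04 Ω = 1.008e+04∠89.2° Ω.
Step 4 — Source phasor: V = 70.2∠-60.0° V = 35.1 - j60.79 V.
Step 5 — Current: I = V / Z = -0.005982 - j0.003561 A = 0.006962∠-149.2° A.
Step 6 — Complex power: S = V·I* = 0.006501 + j0.4887 VA.
Step 7 — Real power: P = Re(S) = 0.006501 W.
Step 8 — Reactive power: Q = Im(S) = 0.4887 VAR.
Step 9 — Apparent power: |S| = 0.4887 VA.
Step 10 — Power factor: PF = P/|S| = 0.0133 (lagging).

(a) P = 0.006501 W  (b) Q = 0.4887 VAR  (c) S = 0.4887 VA  (d) PF = 0.0133 (lagging)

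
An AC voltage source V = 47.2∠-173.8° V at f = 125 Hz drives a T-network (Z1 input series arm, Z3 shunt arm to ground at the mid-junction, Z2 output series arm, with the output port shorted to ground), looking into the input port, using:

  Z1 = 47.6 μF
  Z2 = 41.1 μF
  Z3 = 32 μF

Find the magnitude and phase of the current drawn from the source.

Step 1 — Angular frequency: ω = 2π·f = 2π·125 = 785.4 rad/s.
Step 2 — Component impedances:
  Z1: Z = 1/(jωC) = -j/(ω·C) = 0 - j26.75 Ω
  Z2: Z = 1/(jωC) = -j/(ω·C) = 0 - j30.98 Ω
  Z3: Z = 1/(jωC) = -j/(ω·C) = 0 - j39.79 Ω
Step 3 — With the output port shorted to ground, the output series arm Z2 runs from the junction to ground; the shunt arm Z3 also runs from the junction to ground. They appear in parallel: Z3 || Z2 = 0 - j17.42 Ω.
Step 4 — Series with input arm Z1: Z_in = Z1 + (Z3 || Z2) = 0 - j44.17 Ω = 44.17∠-90.0° Ω.
Step 5 — Source phasor: V = 47.2∠-173.8° V = -46.92 - j5.098 V.
Step 6 — Ohm's law: I = V / Z_total = (-46.92 - j5.098) / (0 - j44.17) = 0.1154 - j1.062 A.
Step 7 — Convert to polar: |I| = 1.069 A, ∠I = -83.8°.

I = 1.069∠-83.8° A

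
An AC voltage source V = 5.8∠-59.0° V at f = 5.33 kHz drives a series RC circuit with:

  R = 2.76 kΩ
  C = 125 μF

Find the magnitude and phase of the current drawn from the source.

Step 1 — Angular frequency: ω = 2π·f = 2π·5330 = 3.349e+04 rad/s.
Step 2 — Component impedances:
  R: Z = R = 2760 Ω
  C: Z = 1/(jωC) = -j/(ω·C) = 0 - j0.2389 Ω
Step 3 — Series combination: Z_total = R + C = 2760 - j0.2389 Ω = 2760∠-0.0° Ω.
Step 4 — Source phasor: V = 5.8∠-59.0° V = 2.987 - j4.972 V.
Step 5 — Ohm's law: I = V / Z_total = (2.987 - j4.972) / (2760 - j0.2389) = 0.001082 - j0.001801 A.
Step 6 — Convert to polar: |I| = 0.002101 A, ∠I = -59.0°.

I = 0.002101∠-59.0° A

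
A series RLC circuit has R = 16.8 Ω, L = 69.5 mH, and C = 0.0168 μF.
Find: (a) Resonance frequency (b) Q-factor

Step 1 — Resonance condition Im(Z)=0 gives ω₀ = 1/√(LC).
Step 2 — ω₀ = 1/√(0.0695·1.68e-08) = 2.927e+04 rad/s.
Step 3 — f₀ = ω₀/(2π) = 4658 Hz.
Step 4 — Series Q: Q = ω₀L/R = 2.927e+04·0.0695/16.8 = 121.1.

(a) f₀ = 4658 Hz  (b) Q = 121.1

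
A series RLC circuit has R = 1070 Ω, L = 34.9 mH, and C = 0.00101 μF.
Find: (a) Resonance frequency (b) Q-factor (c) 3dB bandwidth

Step 1 — Resonance condition Im(Z)=0 gives ω₀ = 1/√(LC).
Step 2 — ω₀ = 1/√(0.0349·1.01e-09) = 1.684e+05 rad/s.
Step 3 — f₀ = ω₀/(2π) = 2.681e+04 Hz.
Step 4 — Series Q: Q = ω₀L/R = 1.684e+05·0.0349/1070 = 5.494.
Step 5 — 3dB bandwidth: Δω = ω₀/Q = 3.066e+04 rad/s; BW = Δω/(2π) = 4880 Hz.

(a) f₀ = 2.681e+04 Hz  (b) Q = 5.494  (c) BW = 4880 Hz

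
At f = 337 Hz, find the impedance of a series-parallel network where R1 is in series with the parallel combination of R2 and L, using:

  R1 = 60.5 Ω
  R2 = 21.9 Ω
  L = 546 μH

Step 1 — Angular frequency: ω = 2π·f = 2π·337 = 2117 rad/s.
Step 2 — Component impedances:
  R1: Z = R = 60.5 Ω
  R2: Z = R = 21.9 Ω
  L: Z = jωL = j·2117·0.000546 = 0 + j1.156 Ω
Step 3 — Parallel branch: R2 || L = 1/(1/R2 + 1/L) = 0.06086 + j1.153 Ω.
Step 4 — Series with R1: Z_total = R1 + (R2 || L) = 60.56 + j1.153 Ω = 60.57∠1.1° Ω.

Z = 60.56 + j1.153 Ω = 60.57∠1.1° Ω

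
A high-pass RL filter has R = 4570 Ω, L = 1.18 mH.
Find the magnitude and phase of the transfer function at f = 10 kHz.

Step 1 — Angular frequency: ω = 2π·1e+04 = 6.283e+04 rad/s.
Step 2 — Transfer function: H(jω) = jωL/(R + jωL).
Step 3 — Numerator jωL = j·74.14; denominator R + jωL = 4570 + j74.14.
Step 4 — H = 0.0002631 + j0.01622.
Step 5 — Magnitude: |H| = 0.01622 (-35.8 dB); phase: φ = 89.1°.

|H| = 0.01622 (-35.8 dB), φ = 89.1°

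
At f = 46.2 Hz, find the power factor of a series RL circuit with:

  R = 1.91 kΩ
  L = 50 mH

Step 1 — Angular frequency: ω = 2π·f = 2π·46.2 = 290.3 rad/s.
Step 2 — Component impedances:
  R: Z = R = 1910 Ω
  L: Z = jωL = j·290.3·0.05 = 0 + j14.51 Ω
Step 3 — Series combination: Z_total = R + L = 1910 + j14.51 Ω = 1910∠0.4° Ω.
Step 4 — Power factor: PF = cos(φ) = Re(Z)/|Z| = 1910/1910 = 1.
Step 5 — Type: Im(Z) = 14.51 ⇒ lagging (phase φ = 0.4°).

PF = 1 (lagging, φ = 0.4°)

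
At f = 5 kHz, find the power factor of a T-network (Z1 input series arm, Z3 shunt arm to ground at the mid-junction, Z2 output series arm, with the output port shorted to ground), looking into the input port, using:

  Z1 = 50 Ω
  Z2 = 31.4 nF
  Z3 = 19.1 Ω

Step 1 — Angular frequency: ω = 2π·f = 2π·5000 = 3.142e+04 rad/s.
Step 2 — Component impedances:
  Z1: Z = R = 50 Ω
  Z2: Z = 1/(jωC) = -j/(ω·C) = 0 - j1014 Ω
  Z3: Z = R = 19.1 Ω
Step 3 — With the output port shorted to ground, the output series arm Z2 runs from the junction to ground; the shunt arm Z3 also runs from the junction to ground. They appear in parallel: Z3 || Z2 = 19.09 - j0.3597 Ω.
Step 4 — Series with input arm Z1: Z_in = Z1 + (Z3 || Z2) = 69.09 - j0.3597 Ω = 69.09∠-0.3° Ω.
Step 5 — Power factor: PF = cos(φ) = Re(Z)/|Z| = 69.09/69.09 = 1.
Step 6 — Type: Im(Z) = -0.3597 ⇒ leading (phase φ = -0.3°).

PF = 1 (leading, φ = -0.3°)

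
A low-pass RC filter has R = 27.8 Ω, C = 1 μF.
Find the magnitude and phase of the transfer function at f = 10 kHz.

Step 1 — Angular frequency: ω = 2π·1e+04 = 6.283e+04 rad/s.
Step 2 — Transfer function: H(jω) = 1/(1 + jωRC).
Step 3 — Denominator: 1 + jωRC = 1 + j·6.283e+04·27.8·1e-06 = 1 + j1.747.
Step 4 — H = 0.2468 - j0.4312.
Step 5 — Magnitude: |H| = 0.4968 (-6.1 dB); phase: φ = -60.2°.

|H| = 0.4968 (-6.1 dB), φ = -60.2°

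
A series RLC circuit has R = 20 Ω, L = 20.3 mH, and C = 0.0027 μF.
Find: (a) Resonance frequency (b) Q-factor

Step 1 — Resonance condition Im(Z)=0 gives ω₀ = 1/√(LC).
Step 2 — ω₀ = 1/√(0.0203·2.7e-09) = 1.351e+05 rad/s.
Step 3 — f₀ = ω₀/(2π) = 2.15e+04 Hz.
Step 4 — Series Q: Q = ω₀L/R = 1.351e+05·0.0203/20 = 137.1.

(a) f₀ = 2.15e+04 Hz  (b) Q = 137.1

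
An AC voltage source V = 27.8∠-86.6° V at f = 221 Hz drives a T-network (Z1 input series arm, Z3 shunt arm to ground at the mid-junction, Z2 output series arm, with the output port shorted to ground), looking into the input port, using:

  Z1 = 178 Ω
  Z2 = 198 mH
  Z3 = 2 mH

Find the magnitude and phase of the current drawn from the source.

Step 1 — Angular frequency: ω = 2π·f = 2π·221 = 1389 rad/s.
Step 2 — Component impedances:
  Z1: Z = R = 178 Ω
  Z2: Z = jωL = j·1389·0.198 = 0 + j274.9 Ω
  Z3: Z = jωL = j·1389·0.002 = 0 + j2.777 Ω
Step 3 — With the output port shorted to ground, the output series arm Z2 runs from the junction to ground; the shunt arm Z3 also runs from the junction to ground. They appear in parallel: Z3 || Z2 = 0 + j2.749 Ω.
Step 4 — Series with input arm Z1: Z_in = Z1 + (Z3 || Z2) = 178 + j2.749 Ω = 178∠0.9° Ω.
Step 5 — Source phasor: V = 27.8∠-86.6° V = 1.649 - j27.75 V.
Step 6 — Ohm's law: I = V / Z_total = (1.649 - j27.75) / (178 + j2.749) = 0.006853 - j0.156 A.
Step 7 — Convert to polar: |I| = 0.1562 A, ∠I = -87.5°.

I = 0.1562∠-87.5° A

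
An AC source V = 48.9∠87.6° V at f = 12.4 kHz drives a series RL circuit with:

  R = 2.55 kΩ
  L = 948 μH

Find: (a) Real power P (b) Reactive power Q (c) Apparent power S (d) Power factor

Step 1 — Angular frequency: ω = 2π·f = 2π·1.24e+04 = 7.791e+04 rad/s.
Step 2 — Component impedances:
  R: Z = R = 2550 Ω
  L: Z = jωL = j·7.791e+04·0.000948 = 0 + j73.86 Ω
Step 3 — Series combination: Z_total = R + L = 2550 + j73.86 Ω = 2551∠1.7° Ω.
Step 4 — Source phasor: V = 48.9∠87.6° V = 2.048 + j48.86 V.
Step 5 — Current: I = V / Z = 0.001357 + j0.01912 A = 0.01917∠85.9° A.
Step 6 — Complex power: S = V·I* = 0.9369 + j0.02714 VA.
Step 7 — Real power: P = Re(S) = 0.9369 W.
Step 8 — Reactive power: Q = Im(S) = 0.02714 VAR.
Step 9 — Apparent power: |S| = 0.9373 VA.
Step 10 — Power factor: PF = P/|S| = 0.9996 (lagging).

(a) P = 0.9369 W  (b) Q = 0.02714 VAR  (c) S = 0.9373 VA  (d) PF = 0.9996 (lagging)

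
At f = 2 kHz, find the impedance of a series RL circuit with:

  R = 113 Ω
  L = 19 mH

Step 1 — Angular frequency: ω = 2π·f = 2π·2000 = 1.257e+04 rad/s.
Step 2 — Component impedances:
  R: Z = R = 113 Ω
  L: Z = jωL = j·1.257e+04·0.019 = 0 + j238.8 Ω
Step 3 — Series combination: Z_total = R + L = 113 + j238.8 Ω = 264.2∠64.7° Ω.

Z = 113 + j238.8 Ω = 264.2∠64.7° Ω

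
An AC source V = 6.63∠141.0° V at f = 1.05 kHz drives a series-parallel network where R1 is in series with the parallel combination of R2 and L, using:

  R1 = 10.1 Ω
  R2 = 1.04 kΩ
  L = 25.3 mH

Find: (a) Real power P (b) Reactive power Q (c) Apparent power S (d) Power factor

Step 1 — Angular frequency: ω = 2π·f = 2π·1050 = 6597 rad/s.
Step 2 — Component impedances:
  R1: Z = R = 10.1 Ω
  R2: Z = R = 1040 Ω
  L: Z = jωL = j·6597·0.0253 = 0 + j166.9 Ω
Step 3 — Parallel branch: R2 || L = 1/(1/R2 + 1/L) = 26.12 + j162.7 Ω.
Step 4 — Series with R1: Z_total = R1 + (R2 || L) = 36.22 + j162.7 Ω = 166.7∠77.5° Ω.
Step 5 — Source phasor: V = 6.63∠141.0° V = -5.152 + j4.172 V.
Step 6 — Current: I = V / Z = 0.01772 + j0.03561 A = 0.03977∠63.5° A.
Step 7 — Complex power: S = V·I* = 0.05728 + j0.2574 VA.
Step 8 — Real power: P = Re(S) = 0.05728 W.
Step 9 — Reactive power: Q = Im(S) = 0.2574 VAR.
Step 10 — Apparent power: |S| = 0.2637 VA.
Step 11 — Power factor: PF = P/|S| = 0.2172 (lagging).

(a) P = 0.05728 W  (b) Q = 0.2574 VAR  (c) S = 0.2637 VA  (d) PF = 0.2172 (lagging)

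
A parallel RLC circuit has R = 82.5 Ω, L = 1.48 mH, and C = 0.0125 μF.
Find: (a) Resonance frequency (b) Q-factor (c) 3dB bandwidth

Step 1 — Resonance: ω₀ = 1/√(LC) = 1/√(0.00148·1.25e-08) = 2.325e+05 rad/s.
Step 2 — f₀ = ω₀/(2π) = 3.7e+04 Hz.
Step 3 — Parallel Q: Q = R/(ω₀L) = 82.5/(2.325e+05·0.00148) = 0.2398.
Step 4 — Bandwidth: Δω = ω₀/Q = 9.697e+05 rad/s; BW = Δω/(2π) = 1.543e+05 Hz.

(a) f₀ = 3.7e+04 Hz  (b) Q = 0.2398  (c) BW = 1.543e+05 Hz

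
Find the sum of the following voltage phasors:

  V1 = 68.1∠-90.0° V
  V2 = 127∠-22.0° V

Step 1 — Convert each phasor to rectangular form:
  V1 = 68.1·(cos(-90.0°) + j·sin(-90.0°)) = 0 - j68.1 V
  V2 = 127·(cos(-22.0°) + j·sin(-22.0°)) = 117.8 - j47.58 V
Step 2 — Sum components: V_total = 117.8 - j115.7 V.
Step 3 — Convert to polar: |V_total| = 165.1 V, ∠V_total = -44.5°.

V_total = 165.1∠-44.5° V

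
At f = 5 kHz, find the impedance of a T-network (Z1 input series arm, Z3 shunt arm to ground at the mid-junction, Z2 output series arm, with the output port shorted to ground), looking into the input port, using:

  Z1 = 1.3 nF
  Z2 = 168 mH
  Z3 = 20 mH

Step 1 — Angular frequency: ω = 2π·f = 2π·5000 = 3.142e+04 rad/s.
Step 2 — Component impedances:
  Z1: Z = 1/(jωC) = -j/(ω·C) = 0 - j2.449e+04 Ω
  Z2: Z = jωL = j·3.142e+04·0.168 = 0 + j5278 Ω
  Z3: Z = jωL = j·3.142e+04·0.02 = 0 + j628.3 Ω
Step 3 — With the output port shorted to ground, the output series arm Z2 runs from the junction to ground; the shunt arm Z3 also runs from the junction to ground. They appear in parallel: Z3 || Z2 = 0 + j561.5 Ω.
Step 4 — Series with input arm Z1: Z_in = Z1 + (Z3 || Z2) = 0 - j2.392e+04 Ω = 2.392e+04∠-90.0° Ω.

Z = 0 - j2.392e+04 Ω = 2.392e+04∠-90.0° Ω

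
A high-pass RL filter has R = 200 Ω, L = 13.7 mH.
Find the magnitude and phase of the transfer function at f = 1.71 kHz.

Step 1 — Angular frequency: ω = 2π·1710 = 1.074e+04 rad/s.
Step 2 — Transfer function: H(jω) = jωL/(R + jωL).
Step 3 — Numerator jωL = j·147.2; denominator R + jωL = 200 + j147.2.
Step 4 — H = 0.3514 + j0.4774.
Step 5 — Magnitude: |H| = 0.5927 (-4.5 dB); phase: φ = 53.6°.

|H| = 0.5927 (-4.5 dB), φ = 53.6°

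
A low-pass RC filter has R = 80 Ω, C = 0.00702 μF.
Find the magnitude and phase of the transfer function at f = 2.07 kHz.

Step 1 — Angular frequency: ω = 2π·2070 = 1.301e+04 rad/s.
Step 2 — Transfer function: H(jω) = 1/(1 + jωRC).
Step 3 — Denominator: 1 + jωRC = 1 + j·1.301e+04·80·7.02e-09 = 1 + j0.007304.
Step 4 — H = 0.9999 - j0.007304.
Step 5 — Magnitude: |H| = 1 (-0.0 dB); phase: φ = -0.4°.

|H| = 1 (-0.0 dB), φ = -0.4°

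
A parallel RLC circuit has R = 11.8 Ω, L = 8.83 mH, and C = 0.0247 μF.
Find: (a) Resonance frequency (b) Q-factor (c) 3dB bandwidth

Step 1 — Resonance: ω₀ = 1/√(LC) = 1/√(0.00883·2.47e-08) = 6.771e+04 rad/s.
Step 2 — f₀ = ω₀/(2π) = 1.078e+04 Hz.
Step 3 — Parallel Q: Q = R/(ω₀L) = 11.8/(6.771e+04·0.00883) = 0.01974.
Step 4 — Bandwidth: Δω = ω₀/Q = 3.431e+06 rad/s; BW = Δω/(2π) = 5.461e+05 Hz.

(a) f₀ = 1.078e+04 Hz  (b) Q = 0.01974  (c) BW = 5.461e+05 Hz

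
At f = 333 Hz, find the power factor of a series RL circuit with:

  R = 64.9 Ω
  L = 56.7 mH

Step 1 — Angular frequency: ω = 2π·f = 2π·333 = 2092 rad/s.
Step 2 — Component impedances:
  R: Z = R = 64.9 Ω
  L: Z = jωL = j·2092·0.0567 = 0 + j118.6 Ω
Step 3 — Series combination: Z_total = R + L = 64.9 + j118.6 Ω = 135.2∠61.3° Ω.
Step 4 — Power factor: PF = cos(φ) = Re(Z)/|Z| = 64.9/135.23 = 0.4799.
Step 5 — Type: Im(Z) = 118.6 ⇒ lagging (phase φ = 61.3°).

PF = 0.4799 (lagging, φ = 61.3°)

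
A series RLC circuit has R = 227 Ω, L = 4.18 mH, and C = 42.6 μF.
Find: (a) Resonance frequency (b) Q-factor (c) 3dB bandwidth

Step 1 — Resonance: ω₀ = 1/√(LC) = 1/√(0.00418·4.26e-05) = 2370 rad/s.
Step 2 — f₀ = ω₀/(2π) = 377.2 Hz.
Step 3 — Series Q: Q = ω₀L/R = 2370·0.00418/227 = 0.04364.
Step 4 — Bandwidth: Δω = ω₀/Q = 5.431e+04 rad/s; BW = Δω/(2π) = 8643 Hz.

(a) f₀ = 377.2 Hz  (b) Q = 0.04364  (c) BW = 8643 Hz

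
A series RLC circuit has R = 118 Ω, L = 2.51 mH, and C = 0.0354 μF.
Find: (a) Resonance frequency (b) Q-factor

Step 1 — Resonance condition Im(Z)=0 gives ω₀ = 1/√(LC).
Step 2 — ω₀ = 1/√(0.00251·3.54e-08) = 1.061e+05 rad/s.
Step 3 — f₀ = ω₀/(2π) = 1.688e+04 Hz.
Step 4 — Series Q: Q = ω₀L/R = 1.061e+05·0.00251/118 = 2.257.

(a) f₀ = 1.688e+04 Hz  (b) Q = 2.257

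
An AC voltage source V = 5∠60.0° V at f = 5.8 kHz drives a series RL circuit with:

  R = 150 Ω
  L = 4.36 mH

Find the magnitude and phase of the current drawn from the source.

Step 1 — Angular frequency: ω = 2π·f = 2π·5800 = 3.644e+04 rad/s.
Step 2 — Component impedances:
  R: Z = R = 150 Ω
  L: Z = jωL = j·3.644e+04·0.00436 = 0 + j158.9 Ω
Step 3 — Series combination: Z_total = R + L = 150 + j158.9 Ω = 218.5∠46.6° Ω.
Step 4 — Source phasor: V = 5∠60.0° V = 2.5 + j4.33 V.
Step 5 — Ohm's law: I = V / Z_total = (2.5 + j4.33) / (150 + j158.9) = 0.02226 + j0.005284 A.
Step 6 — Convert to polar: |I| = 0.02288 A, ∠I = 13.4°.

I = 0.02288∠13.4° A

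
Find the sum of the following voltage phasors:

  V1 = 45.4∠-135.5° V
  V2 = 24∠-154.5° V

Step 1 — Convert each phasor to rectangular form:
  V1 = 45.4·(cos(-135.5°) + j·sin(-135.5°)) = -32.38 - j31.82 V
  V2 = 24·(cos(-154.5°) + j·sin(-154.5°)) = -21.66 - j10.33 V
Step 2 — Sum components: V_total = -54.04 - j42.15 V.
Step 3 — Convert to polar: |V_total| = 68.54 V, ∠V_total = -142.0°.

V_total = 68.54∠-142.0° V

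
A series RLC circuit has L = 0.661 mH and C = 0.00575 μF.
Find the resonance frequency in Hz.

Step 1 — Resonance condition Im(Z)=0 gives ω₀ = 1/√(LC).
Step 2 — ω₀ = 1/√(0.000661·5.75e-09) = 5.129e+05 rad/s.
Step 3 — f₀ = ω₀/(2π) = 8.164e+04 Hz.

f₀ = 8.164e+04 Hz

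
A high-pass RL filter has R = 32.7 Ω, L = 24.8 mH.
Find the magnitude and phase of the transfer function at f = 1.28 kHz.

Step 1 — Angular frequency: ω = 2π·1280 = 8042 rad/s.
Step 2 — Transfer function: H(jω) = jωL/(R + jωL).
Step 3 — Numerator jωL = j·199.5; denominator R + jωL = 32.7 + j199.5.
Step 4 — H = 0.9738 + j0.1597.
Step 5 — Magnitude: |H| = 0.9868 (-0.1 dB); phase: φ = 9.3°.

|H| = 0.9868 (-0.1 dB), φ = 9.3°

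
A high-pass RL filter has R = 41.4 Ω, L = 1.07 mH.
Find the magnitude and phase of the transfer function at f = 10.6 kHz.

Step 1 — Angular frequency: ω = 2π·1.06e+04 = 6.66e+04 rad/s.
Step 2 — Transfer function: H(jω) = jωL/(R + jωL).
Step 3 — Numerator jωL = j·71.26; denominator R + jωL = 41.4 + j71.26.
Step 4 — H = 0.7477 + j0.4344.
Step 5 — Magnitude: |H| = 0.8647 (-1.3 dB); phase: φ = 30.2°.

|H| = 0.8647 (-1.3 dB), φ = 30.2°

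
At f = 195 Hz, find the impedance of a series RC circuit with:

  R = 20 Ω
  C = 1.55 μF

Step 1 — Angular frequency: ω = 2π·f = 2π·195 = 1225 rad/s.
Step 2 — Component impedances:
  R: Z = R = 20 Ω
  C: Z = 1/(jωC) = -j/(ω·C) = 0 - j526.6 Ω
Step 3 — Series combination: Z_total = R + C = 20 - j526.6 Ω = 526.9∠-87.8° Ω.

Z = 20 - j526.6 Ω = 526.9∠-87.8° Ω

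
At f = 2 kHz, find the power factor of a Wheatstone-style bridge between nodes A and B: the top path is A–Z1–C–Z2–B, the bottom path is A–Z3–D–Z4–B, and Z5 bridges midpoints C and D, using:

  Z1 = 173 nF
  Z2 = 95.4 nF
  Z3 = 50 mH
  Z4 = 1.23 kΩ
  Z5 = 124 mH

Step 1 — Angular frequency: ω = 2π·f = 2π·2000 = 1.257e+04 rad/s.
Step 2 — Component impedances:
  Z1: Z = 1/(jωC) = -j/(ω·C) = 0 - j460 Ω
  Z2: Z = 1/(jωC) = -j/(ω·C) = 0 - j834.1 Ω
  Z3: Z = jωL = j·1.257e+04·0.05 = 0 + j628.3 Ω
  Z4: Z = R = 1230 Ω
  Z5: Z = jωL = j·1.257e+04·0.124 = 0 + j1558 Ω
Step 3 — Bridge requires nodal analysis (the Z5 bridge couples midpoints C and D, so the two paths cannot be reduced to a simple series/parallel combination). Setting node B to ground and injecting 1 A at node A, the 3-node admittance system at A, C, D solves to V_A = Z_AB = 970.4 - j878.5 Ω = 1309∠-42.2° Ω.
Step 4 — Power factor: PF = cos(φ) = Re(Z)/|Z| = 970.4/1309 = 0.7413.
Step 5 — Type: Im(Z) = -878.5 ⇒ leading (phase φ = -42.2°).

PF = 0.7413 (leading, φ = -42.2°)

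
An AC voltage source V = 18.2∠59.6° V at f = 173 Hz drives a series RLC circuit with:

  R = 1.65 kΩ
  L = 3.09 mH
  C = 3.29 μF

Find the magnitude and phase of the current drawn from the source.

Step 1 — Angular frequency: ω = 2π·f = 2π·173 = 1087 rad/s.
Step 2 — Component impedances:
  R: Z = R = 1650 Ω
  L: Z = jωL = j·1087·0.00309 = 0 + j3.359 Ω
  C: Z = 1/(jωC) = -j/(ω·C) = 0 - j279.6 Ω
Step 3 — Series combination: Z_total = R + L + C = 1650 - j276.3 Ω = 1673∠-9.5° Ω.
Step 4 — Source phasor: V = 18.2∠59.6° V = 9.21 + j15.7 V.
Step 5 — Ohm's law: I = V / Z_total = (9.21 + j15.7) / (1650 - j276.3) = 0.00388 + j0.01016 A.
Step 6 — Convert to polar: |I| = 0.01088 A, ∠I = 69.1°.

I = 0.01088∠69.1° A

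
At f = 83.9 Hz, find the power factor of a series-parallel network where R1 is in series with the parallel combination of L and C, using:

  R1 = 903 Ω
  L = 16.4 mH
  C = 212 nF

Step 1 — Angular frequency: ω = 2π·f = 2π·83.9 = 527.2 rad/s.
Step 2 — Component impedances:
  R1: Z = R = 903 Ω
  L: Z = jωL = j·527.2·0.0164 = 0 + j8.645 Ω
  C: Z = 1/(jωC) = -j/(ω·C) = 0 - j8948 Ω
Step 3 — Parallel branch: L || C = 1/(1/L + 1/C) = 0 + j8.654 Ω.
Step 4 — Series with R1: Z_total = R1 + (L || C) = 903 + j8.654 Ω = 903∠0.5° Ω.
Step 5 — Power factor: PF = cos(φ) = Re(Z)/|Z| = 903/903 = 1.
Step 6 — Type: Im(Z) = 8.654 ⇒ lagging (phase φ = 0.5°).

PF = 1 (lagging, φ = 0.5°)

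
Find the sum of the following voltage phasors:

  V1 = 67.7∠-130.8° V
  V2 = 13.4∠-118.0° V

Step 1 — Convert each phasor to rectangular form:
  V1 = 67.7·(cos(-130.8°) + j·sin(-130.8°)) = -44.24 - j51.25 V
  V2 = 13.4·(cos(-118.0°) + j·sin(-118.0°)) = -6.291 - j11.83 V
Step 2 — Sum components: V_total = -50.53 - j63.08 V.
Step 3 — Convert to polar: |V_total| = 80.82 V, ∠V_total = -128.7°.

V_total = 80.82∠-128.7° V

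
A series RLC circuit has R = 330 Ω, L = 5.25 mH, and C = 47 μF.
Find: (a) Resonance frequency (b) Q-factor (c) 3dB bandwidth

Step 1 — Resonance condition Im(Z)=0 gives ω₀ = 1/√(LC).
Step 2 — ω₀ = 1/√(0.00525·4.7e-05) = 2013 rad/s.
Step 3 — f₀ = ω₀/(2π) = 320.4 Hz.
Step 4 — Series Q: Q = ω₀L/R = 2013·0.00525/330 = 0.03203.
Step 5 — 3dB bandwidth: Δω = ω₀/Q = 6.286e+04 rad/s; BW = Δω/(2π) = 1e+04 Hz.

(a) f₀ = 320.4 Hz  (b) Q = 0.03203  (c) BW = 1e+04 Hz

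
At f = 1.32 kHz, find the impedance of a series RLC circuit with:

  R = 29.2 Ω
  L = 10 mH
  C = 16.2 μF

Step 1 — Angular frequency: ω = 2π·f = 2π·1320 = 8294 rad/s.
Step 2 — Component impedances:
  R: Z = R = 29.2 Ω
  L: Z = jωL = j·8294·0.01 = 0 + j82.94 Ω
  C: Z = 1/(jωC) = -j/(ω·C) = 0 - j7.443 Ω
Step 3 — Series combination: Z_total = R + L + C = 29.2 + j75.5 Ω = 80.95∠68.9° Ω.

Z = 29.2 + j75.5 Ω = 80.95∠68.9° Ω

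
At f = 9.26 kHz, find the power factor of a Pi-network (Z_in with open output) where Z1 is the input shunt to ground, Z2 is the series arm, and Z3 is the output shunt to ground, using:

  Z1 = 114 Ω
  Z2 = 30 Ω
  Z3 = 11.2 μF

Step 1 — Angular frequency: ω = 2π·f = 2π·9260 = 5.818e+04 rad/s.
Step 2 — Component impedances:
  Z1: Z = R = 114 Ω
  Z2: Z = R = 30 Ω
  Z3: Z = 1/(jωC) = -j/(ω·C) = 0 - j1.535 Ω
Step 3 — With open output, the series arm Z2 and the output shunt Z3 appear in series to ground: Z2 + Z3 = 30 - j1.535 Ω.
Step 4 — Parallel with input shunt Z1: Z_in = Z1 || (Z2 + Z3) = 23.76 - j0.9617 Ω = 23.78∠-2.3° Ω.
Step 5 — Power factor: PF = cos(φ) = Re(Z)/|Z| = 23.76/23.78 = 0.9992.
Step 6 — Type: Im(Z) = -0.9617 ⇒ leading (phase φ = -2.3°).

PF = 0.9992 (leading, φ = -2.3°)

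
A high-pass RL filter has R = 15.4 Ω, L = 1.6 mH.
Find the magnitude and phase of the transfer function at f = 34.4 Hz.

Step 1 — Angular frequency: ω = 2π·34.4 = 216.1 rad/s.
Step 2 — Transfer function: H(jω) = jωL/(R + jωL).
Step 3 — Numerator jωL = j·0.3458; denominator R + jωL = 15.4 + j0.3458.
Step 4 — H = 0.000504 + j0.02244.
Step 5 — Magnitude: |H| = 0.02245 (-33.0 dB); phase: φ = 88.7°.

|H| = 0.02245 (-33.0 dB), φ = 88.7°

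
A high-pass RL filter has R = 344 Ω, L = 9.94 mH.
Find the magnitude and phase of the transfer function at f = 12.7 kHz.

Step 1 — Angular frequency: ω = 2π·1.27e+04 = 7.98e+04 rad/s.
Step 2 — Transfer function: H(jω) = jωL/(R + jωL).
Step 3 — Numerator jωL = j·793.2; denominator R + jωL = 344 + j793.2.
Step 4 — H = 0.8417 + j0.365.
Step 5 — Magnitude: |H| = 0.9174 (-0.7 dB); phase: φ = 23.4°.

|H| = 0.9174 (-0.7 dB), φ = 23.4°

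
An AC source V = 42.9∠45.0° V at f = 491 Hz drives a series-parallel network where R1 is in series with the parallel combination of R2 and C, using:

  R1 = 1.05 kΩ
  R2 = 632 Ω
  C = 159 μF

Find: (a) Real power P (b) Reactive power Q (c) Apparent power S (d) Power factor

Step 1 — Angular frequency: ω = 2π·f = 2π·491 = 3085 rad/s.
Step 2 — Component impedances:
  R1: Z = R = 1050 Ω
  R2: Z = R = 632 Ω
  C: Z = 1/(jωC) = -j/(ω·C) = 0 - j2.039 Ω
Step 3 — Parallel branch: R2 || C = 1/(1/R2 + 1/C) = 0.006576 - j2.039 Ω.
Step 4 — Series with R1: Z_total = R1 + (R2 || C) = 1050 - j2.039 Ω = 1050∠-0.1° Ω.
Step 5 — Source phasor: V = 42.9∠45.0° V = 30.33 + j30.33 V.
Step 6 — Current: I = V / Z = 0.02883 + j0.02895 A = 0.04086∠45.1° A.
Step 7 — Complex power: S = V·I* = 1.753 - j0.003403 VA.
Step 8 — Real power: P = Re(S) = 1.753 W.
Step 9 — Reactive power: Q = Im(S) = -0.003403 VAR.
Step 10 — Apparent power: |S| = 1.753 VA.
Step 11 — Power factor: PF = P/|S| = 1 (leading).

(a) P = 1.753 W  (b) Q = -0.003403 VAR  (c) S = 1.753 VA  (d) PF = 1 (leading)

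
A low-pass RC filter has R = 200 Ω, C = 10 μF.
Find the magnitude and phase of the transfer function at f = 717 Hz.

Step 1 — Angular frequency: ω = 2π·717 = 4505 rad/s.
Step 2 — Transfer function: H(jω) = 1/(1 + jωRC).
Step 3 — Denominator: 1 + jωRC = 1 + j·4505·200·1e-05 = 1 + j9.01.
Step 4 — H = 0.01217 - j0.1096.
Step 5 — Magnitude: |H| = 0.1103 (-19.1 dB); phase: φ = -83.7°.

|H| = 0.1103 (-19.1 dB), φ = -83.7°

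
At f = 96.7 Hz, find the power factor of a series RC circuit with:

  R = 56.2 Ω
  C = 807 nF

Step 1 — Angular frequency: ω = 2π·f = 2π·96.7 = 607.6 rad/s.
Step 2 — Component impedances:
  R: Z = R = 56.2 Ω
  C: Z = 1/(jωC) = -j/(ω·C) = 0 - j2039 Ω
Step 3 — Series combination: Z_total = R + C = 56.2 - j2039 Ω = 2040∠-88.4° Ω.
Step 4 — Power factor: PF = cos(φ) = Re(Z)/|Z| = 56.2/2040 = 0.02755.
Step 5 — Type: Im(Z) = -2039 ⇒ leading (phase φ = -88.4°).

PF = 0.02755 (leading, φ = -88.4°)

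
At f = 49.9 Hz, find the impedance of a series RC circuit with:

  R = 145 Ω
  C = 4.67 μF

Step 1 — Angular frequency: ω = 2π·f = 2π·49.9 = 313.5 rad/s.
Step 2 — Component impedances:
  R: Z = R = 145 Ω
  C: Z = 1/(jωC) = -j/(ω·C) = 0 - j683 Ω
Step 3 — Series combination: Z_total = R + C = 145 - j683 Ω = 698.2∠-78.0° Ω.

Z = 145 - j683 Ω = 698.2∠-78.0° Ω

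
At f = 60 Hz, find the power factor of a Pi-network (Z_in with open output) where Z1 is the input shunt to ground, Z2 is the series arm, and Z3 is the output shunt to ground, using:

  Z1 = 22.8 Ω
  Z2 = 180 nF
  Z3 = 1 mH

Step 1 — Angular frequency: ω = 2π·f = 2π·60 = 377 rad/s.
Step 2 — Component impedances:
  Z1: Z = R = 22.8 Ω
  Z2: Z = 1/(jωC) = -j/(ω·C) = 0 - j1.474e+04 Ω
  Z3: Z = jωL = j·377·0.001 = 0 + j0.377 Ω
Step 3 — With open output, the series arm Z2 and the output shunt Z3 appear in series to ground: Z2 + Z3 = 0 - j1.474e+04 Ω.
Step 4 — Parallel with input shunt Z1: Z_in = Z1 || (Z2 + Z3) = 22.8 - j0.03528 Ω = 22.8∠-0.1° Ω.
Step 5 — Power factor: PF = cos(φ) = Re(Z)/|Z| = 22.8/22.8 = 1.
Step 6 — Type: Im(Z) = -0.03528 ⇒ leading (phase φ = -0.1°).

PF = 1 (leading, φ = -0.1°)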